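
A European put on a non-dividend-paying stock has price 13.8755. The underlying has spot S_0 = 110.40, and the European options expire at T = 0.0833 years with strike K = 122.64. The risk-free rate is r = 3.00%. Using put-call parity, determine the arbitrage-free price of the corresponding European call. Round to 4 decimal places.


Put-call parity: C - P = S_0 * exp(-qT) - K * exp(-rT).
S_0 * exp(-qT) = 110.4000 * 1.00000000 = 110.40000000
K * exp(-rT) = 122.6400 * 0.99750412 = 122.33390526
C = P + S*exp(-qT) - K*exp(-rT)
C = 13.8755 + 110.40000000 - 122.33390526 = 1.9416

Answer: Call price = 1.9416


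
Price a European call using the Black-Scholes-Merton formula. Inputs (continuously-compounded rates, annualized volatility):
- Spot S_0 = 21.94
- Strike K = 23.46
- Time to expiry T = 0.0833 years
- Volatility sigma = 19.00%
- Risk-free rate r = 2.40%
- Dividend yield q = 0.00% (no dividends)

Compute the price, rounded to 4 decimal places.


d1 = (ln(S/K) + (r - q + 0.5*sigma^2) * T) / (sigma * sqrt(T)) = -1.15765397
d2 = d1 - sigma * sqrt(T) = -1.21249127
exp(-rT) = 0.99800280; exp(-qT) = 1.00000000
C = S_0 * exp(-qT) * N(d1) - K * exp(-rT) * N(d2)
N(d1) = 0.12350264; N(d2) = 0.11266219
C = 21.9400 * 1.00000000 * 0.12350264 - 23.4600 * 0.99800280 * 0.11266219 = 0.0719

Answer: Price = 0.0719


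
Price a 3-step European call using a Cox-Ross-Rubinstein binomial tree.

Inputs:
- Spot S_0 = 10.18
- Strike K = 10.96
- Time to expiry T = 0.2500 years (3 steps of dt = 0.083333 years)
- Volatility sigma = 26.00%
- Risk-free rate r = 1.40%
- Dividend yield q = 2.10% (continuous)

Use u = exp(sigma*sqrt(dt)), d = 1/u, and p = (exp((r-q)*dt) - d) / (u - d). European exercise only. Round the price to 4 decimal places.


Answer: Price = V(0,0) = 0.1989

Derivation:
dt = T/N = 0.083333
u = exp(sigma*sqrt(dt)) = 1.077944; d = 1/u = 0.927692
p = (exp((r-q)*dt) - d) / (u - d) = 0.477364
Discount per step: exp(-r*dt) = 0.998834
Stock lattice S(k, i) with i counting down-moves:
  k=0: S(0,0) = 10.1800
  k=1: S(1,0) = 10.9735; S(1,1) = 9.4439
  k=2: S(2,0) = 11.8288; S(2,1) = 10.1800; S(2,2) = 8.7610
  k=3: S(3,0) = 12.7508; S(3,1) = 10.9735; S(3,2) = 9.4439; S(3,3) = 8.1275
Terminal payoffs V(N, i) = max(S_T - K, 0):
  V(3,0) = 1.790769; V(3,1) = 0.013470; V(3,2) = 0.000000; V(3,3) = 0.000000
Backward induction: V(k, i) = exp(-r*dt) * [p * V(k+1, i) + (1-p) * V(k+1, i+1)].
  V(2,0) = exp(-r*dt) * [p*1.790769 + (1-p)*0.013470] = 0.860883
  V(2,1) = exp(-r*dt) * [p*0.013470 + (1-p)*0.000000] = 0.006423
  V(2,2) = exp(-r*dt) * [p*0.000000 + (1-p)*0.000000] = 0.000000
  V(1,0) = exp(-r*dt) * [p*0.860883 + (1-p)*0.006423] = 0.413828
  V(1,1) = exp(-r*dt) * [p*0.006423 + (1-p)*0.000000] = 0.003062
  V(0,0) = exp(-r*dt) * [p*0.413828 + (1-p)*0.003062] = 0.198915


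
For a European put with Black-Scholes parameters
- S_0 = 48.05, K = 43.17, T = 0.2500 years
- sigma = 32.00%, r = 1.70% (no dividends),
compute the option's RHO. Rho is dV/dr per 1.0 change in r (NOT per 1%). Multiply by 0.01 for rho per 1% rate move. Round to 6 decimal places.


Answer: Rho = -2.890606

Derivation:
d1 = 0.7759145366; d2 = 0.6159145366
phi(d1) = 0.2952419122; exp(-qT) = 1.0000000000; exp(-rT) = 0.9957590185
N(-d2) = 0.2689754635
Rho = -K*T*exp(-rT)*N(-d2) = -43.1700 * 0.2500 * 0.9957590185 * 0.2689754635 = -2.890606


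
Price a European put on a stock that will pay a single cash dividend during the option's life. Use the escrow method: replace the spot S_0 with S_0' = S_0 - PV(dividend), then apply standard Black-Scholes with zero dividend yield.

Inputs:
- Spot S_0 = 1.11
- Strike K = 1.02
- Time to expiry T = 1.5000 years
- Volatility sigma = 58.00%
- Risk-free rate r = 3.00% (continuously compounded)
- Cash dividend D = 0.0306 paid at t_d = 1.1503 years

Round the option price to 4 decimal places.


PV(D) = D * exp(-r * t_d) = 0.0306 * 0.96607964 = 0.02956204
S_0' = S_0 - PV(D) = 1.1100 - 0.02956204 = 1.08043796
d1 = (ln(S_0'/K) + (r + sigma^2/2)*T) / (sigma*sqrt(T)) = 0.49956056
d2 = d1 - sigma*sqrt(T) = -0.21079147
exp(-rT) = 0.95599748
N(-d1) = 0.30869227; N(-d2) = 0.58347500
P = K * exp(-rT) * N(-d2) - S_0' * N(-d1) = 1.0200 * 0.95599748 * 0.58347500 - 1.08043796 * 0.30869227 = 0.2354

Answer: Price = 0.2354


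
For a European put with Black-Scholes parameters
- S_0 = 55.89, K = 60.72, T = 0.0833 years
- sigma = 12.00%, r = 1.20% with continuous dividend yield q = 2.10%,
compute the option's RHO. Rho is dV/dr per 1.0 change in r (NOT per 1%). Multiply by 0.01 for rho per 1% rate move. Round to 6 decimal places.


Answer: Rho = -5.015007

Derivation:
d1 = -2.3975685917; d2 = -2.4322026790
phi(d1) = 0.0225255263; exp(-qT) = 0.9982522291; exp(-rT) = 0.9990008994
N(-d2) = 0.9924963465
Rho = -K*T*exp(-rT)*N(-d2) = -60.7200 * 0.0833 * 0.9990008994 * 0.9924963465 = -5.015007


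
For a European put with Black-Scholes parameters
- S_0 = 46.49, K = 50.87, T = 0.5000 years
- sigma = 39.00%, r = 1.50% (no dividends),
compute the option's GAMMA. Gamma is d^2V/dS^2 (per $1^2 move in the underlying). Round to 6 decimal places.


d1 = -0.1614057282; d2 = -0.4371773729
phi(d1) = 0.3937793950; exp(-qT) = 1.0000000000; exp(-rT) = 0.9925280548
Gamma = exp(-qT) * phi(d1) / (S * sigma * sqrt(T)) = 1.0000000000 * 0.3937793950 / (46.4900 * 0.3900 * 0.7071067812) = 0.030715

Answer: Gamma = 0.030715


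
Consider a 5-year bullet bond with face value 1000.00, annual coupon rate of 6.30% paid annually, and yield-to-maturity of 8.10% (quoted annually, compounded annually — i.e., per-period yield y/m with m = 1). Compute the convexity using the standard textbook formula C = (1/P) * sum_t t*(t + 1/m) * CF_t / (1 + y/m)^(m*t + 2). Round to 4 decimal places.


Coupon per period c = face * coupon_rate / m = 63.000000
Periods per year m = 1; per-period yield y/m = 0.081000
Number of cashflows N = 5
Cashflows (t years, CF_t, discount factor 1/(1+y/m)^(m*t), PV):
  t = 1.0000: CF_t = 63.000000, DF = 0.925069, PV = 58.279371
  t = 2.0000: CF_t = 63.000000, DF = 0.855753, PV = 53.912462
  t = 3.0000: CF_t = 63.000000, DF = 0.791631, PV = 49.872767
  t = 4.0000: CF_t = 63.000000, DF = 0.732314, PV = 46.135770
  t = 5.0000: CF_t = 1063.000000, DF = 0.677441, PV = 720.119871
Price P = sum_t PV_t = 928.320241
Convexity numerator sum_t t*(t + 1/m) * CF_t / (1+y/m)^(m*t + 2):
  t = 1.0000: term = 99.745535
  t = 2.0000: term = 276.814620
  t = 3.0000: term = 512.145458
  t = 4.0000: term = 789.616803
  t = 5.0000: term = 18487.349926
Convexity = (1/P) * sum = 20165.672342 / 928.320241 = 21.722754

Answer: Convexity = 21.7228


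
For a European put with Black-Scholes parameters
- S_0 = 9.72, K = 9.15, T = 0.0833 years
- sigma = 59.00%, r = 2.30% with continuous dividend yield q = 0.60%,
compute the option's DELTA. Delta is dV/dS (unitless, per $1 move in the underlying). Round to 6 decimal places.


d1 = 0.4483456259; d2 = 0.2780613636
phi(d1) = 0.3607949696; exp(-qT) = 0.9995003249; exp(-rT) = 0.9980859342
N(-d1) = 0.3269518885
Delta = -exp(-qT) * N(-d1) = -0.9995003249 * 0.3269518885 = -0.326789

Answer: Delta = -0.326789


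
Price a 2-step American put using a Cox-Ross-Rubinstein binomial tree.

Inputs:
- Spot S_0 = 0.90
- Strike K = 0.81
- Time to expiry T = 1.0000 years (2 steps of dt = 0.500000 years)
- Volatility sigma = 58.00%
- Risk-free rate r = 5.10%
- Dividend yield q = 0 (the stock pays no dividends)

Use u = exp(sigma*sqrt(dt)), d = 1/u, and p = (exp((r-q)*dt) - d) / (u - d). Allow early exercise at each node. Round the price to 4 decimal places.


Answer: Price = V(0,0) = 0.1280

Derivation:
dt = T/N = 0.500000
u = exp(sigma*sqrt(dt)) = 1.507002; d = 1/u = 0.663569
p = (exp((r-q)*dt) - d) / (u - d) = 0.429505
Discount per step: exp(-r*dt) = 0.974822
Stock lattice S(k, i) with i counting down-moves:
  k=0: S(0,0) = 0.9000
  k=1: S(1,0) = 1.3563; S(1,1) = 0.5972
  k=2: S(2,0) = 2.0439; S(2,1) = 0.9000; S(2,2) = 0.3963
Terminal payoffs V(N, i) = max(K - S_T, 0):
  V(2,0) = 0.000000; V(2,1) = 0.000000; V(2,2) = 0.413708
Backward induction: V(k, i) = exp(-r*dt) * [p * V(k+1, i) + (1-p) * V(k+1, i+1)]; then take max(V_cont, immediate exercise) for American.
  V(1,0) = exp(-r*dt) * [p*0.000000 + (1-p)*0.000000] = 0.000000; exercise = 0.000000; V(1,0) = max -> 0.000000
  V(1,1) = exp(-r*dt) * [p*0.000000 + (1-p)*0.413708] = 0.230076; exercise = 0.212788; V(1,1) = max -> 0.230076
  V(0,0) = exp(-r*dt) * [p*0.000000 + (1-p)*0.230076] = 0.127952; exercise = 0.000000; V(0,0) = max -> 0.127952


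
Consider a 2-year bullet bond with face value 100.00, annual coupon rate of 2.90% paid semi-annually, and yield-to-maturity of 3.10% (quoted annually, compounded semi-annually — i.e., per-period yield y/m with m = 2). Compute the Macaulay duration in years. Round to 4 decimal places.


Answer: Macaulay duration = 1.9574 years

Derivation:
Coupon per period c = face * coupon_rate / m = 1.450000
Periods per year m = 2; per-period yield y/m = 0.015500
Number of cashflows N = 4
Cashflows (t years, CF_t, discount factor 1/(1+y/m)^(m*t), PV):
  t = 0.5000: CF_t = 1.450000, DF = 0.984737, PV = 1.427868
  t = 1.0000: CF_t = 1.450000, DF = 0.969706, PV = 1.406074
  t = 1.5000: CF_t = 1.450000, DF = 0.954905, PV = 1.384612
  t = 2.0000: CF_t = 101.450000, DF = 0.940330, PV = 95.396478
Price P = sum_t PV_t = 99.615032
Macaulay numerator sum_t t * PV_t:
  t * PV_t at t = 0.5000: 0.713934
  t * PV_t at t = 1.0000: 1.406074
  t * PV_t at t = 1.5000: 2.076919
  t * PV_t at t = 2.0000: 190.792956
Macaulay duration D = (sum_t t * PV_t) / P = 194.989882 / 99.615032 = 1.957434


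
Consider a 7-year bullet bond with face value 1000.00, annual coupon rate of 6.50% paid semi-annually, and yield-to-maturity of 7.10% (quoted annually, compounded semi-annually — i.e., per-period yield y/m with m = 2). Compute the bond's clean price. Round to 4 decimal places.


Answer: Price = 967.3481

Derivation:
Coupon per period c = face * coupon_rate / m = 32.500000
Periods per year m = 2; per-period yield y/m = 0.035500
Number of cashflows N = 14
Cashflows (t years, CF_t, discount factor 1/(1+y/m)^(m*t), PV):
  t = 0.5000: CF_t = 32.500000, DF = 0.965717, PV = 31.385804
  t = 1.0000: CF_t = 32.500000, DF = 0.932609, PV = 30.309806
  t = 1.5000: CF_t = 32.500000, DF = 0.900637, PV = 29.270696
  t = 2.0000: CF_t = 32.500000, DF = 0.869760, PV = 28.267210
  t = 2.5000: CF_t = 32.500000, DF = 0.839942, PV = 27.298127
  t = 3.0000: CF_t = 32.500000, DF = 0.811147, PV = 26.362266
  t = 3.5000: CF_t = 32.500000, DF = 0.783338, PV = 25.458490
  t = 4.0000: CF_t = 32.500000, DF = 0.756483, PV = 24.585698
  t = 4.5000: CF_t = 32.500000, DF = 0.730549, PV = 23.742827
  t = 5.0000: CF_t = 32.500000, DF = 0.705503, PV = 22.928853
  t = 5.5000: CF_t = 32.500000, DF = 0.681316, PV = 22.142784
  t = 6.0000: CF_t = 32.500000, DF = 0.657959, PV = 21.383664
  t = 6.5000: CF_t = 32.500000, DF = 0.635402, PV = 20.650569
  t = 7.0000: CF_t = 1032.500000, DF = 0.613619, PV = 633.561262
Price P = sum_t PV_t = 967.348055


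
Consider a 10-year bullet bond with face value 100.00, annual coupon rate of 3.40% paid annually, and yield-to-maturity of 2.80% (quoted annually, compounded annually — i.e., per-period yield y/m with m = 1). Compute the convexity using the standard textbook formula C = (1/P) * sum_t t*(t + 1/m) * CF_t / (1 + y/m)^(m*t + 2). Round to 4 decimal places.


Answer: Convexity = 85.9750

Derivation:
Coupon per period c = face * coupon_rate / m = 3.400000
Periods per year m = 1; per-period yield y/m = 0.028000
Number of cashflows N = 10
Cashflows (t years, CF_t, discount factor 1/(1+y/m)^(m*t), PV):
  t = 1.0000: CF_t = 3.400000, DF = 0.972763, PV = 3.307393
  t = 2.0000: CF_t = 3.400000, DF = 0.946267, PV = 3.217308
  t = 3.0000: CF_t = 3.400000, DF = 0.920493, PV = 3.129677
  t = 4.0000: CF_t = 3.400000, DF = 0.895422, PV = 3.044433
  t = 5.0000: CF_t = 3.400000, DF = 0.871033, PV = 2.961511
  t = 6.0000: CF_t = 3.400000, DF = 0.847308, PV = 2.880847
  t = 7.0000: CF_t = 3.400000, DF = 0.824230, PV = 2.802381
  t = 8.0000: CF_t = 3.400000, DF = 0.801780, PV = 2.726051
  t = 9.0000: CF_t = 3.400000, DF = 0.779941, PV = 2.651801
  t = 10.0000: CF_t = 103.400000, DF = 0.758698, PV = 78.449358
Price P = sum_t PV_t = 105.170760
Convexity numerator sum_t t*(t + 1/m) * CF_t / (1+y/m)^(m*t + 2):
  t = 1.0000: term = 6.259355
  t = 2.0000: term = 18.266600
  t = 3.0000: term = 35.538131
  t = 4.0000: term = 57.616945
  t = 5.0000: term = 84.071417
  t = 6.0000: term = 114.494148
  t = 7.0000: term = 148.500841
  t = 8.0000: term = 185.729234
  t = 9.0000: term = 225.838076
  t = 10.0000: term = 8165.745646
Convexity = (1/P) * sum = 9042.060392 / 105.170760 = 85.975041


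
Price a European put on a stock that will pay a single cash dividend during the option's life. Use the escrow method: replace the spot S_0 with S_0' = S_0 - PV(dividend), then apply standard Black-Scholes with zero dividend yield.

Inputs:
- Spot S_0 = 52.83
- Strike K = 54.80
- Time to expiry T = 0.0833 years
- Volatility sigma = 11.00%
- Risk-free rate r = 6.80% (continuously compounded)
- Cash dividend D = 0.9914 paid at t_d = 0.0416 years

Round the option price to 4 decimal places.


PV(D) = D * exp(-r * t_d) = 0.9914 * 0.99717520 = 0.98859949
S_0' = S_0 - PV(D) = 52.8300 - 0.98859949 = 51.84140051
d1 = (ln(S_0'/K) + (r + sigma^2/2)*T) / (sigma*sqrt(T)) = -1.55388988
d2 = d1 - sigma*sqrt(T) = -1.58563780
exp(-rT) = 0.99435161
N(-d1) = 0.93989466; N(-d2) = 0.94358925
P = K * exp(-rT) * N(-d2) - S_0' * N(-d1) = 54.8000 * 0.99435161 * 0.94358925 - 51.84140051 * 0.93989466 = 2.6912

Answer: Price = 2.6912


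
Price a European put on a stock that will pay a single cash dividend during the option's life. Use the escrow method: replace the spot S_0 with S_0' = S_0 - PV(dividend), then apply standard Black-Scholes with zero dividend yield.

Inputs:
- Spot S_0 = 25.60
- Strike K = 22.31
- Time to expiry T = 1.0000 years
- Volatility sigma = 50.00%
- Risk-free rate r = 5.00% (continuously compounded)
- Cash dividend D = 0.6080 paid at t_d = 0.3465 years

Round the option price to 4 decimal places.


PV(D) = D * exp(-r * t_d) = 0.6080 * 0.98282421 = 0.59755712
S_0' = S_0 - PV(D) = 25.6000 - 0.59755712 = 25.00244288
d1 = (ln(S_0'/K) + (r + sigma^2/2)*T) / (sigma*sqrt(T)) = 0.57787705
d2 = d1 - sigma*sqrt(T) = 0.07787705
exp(-rT) = 0.95122942
N(-d1) = 0.28167356; N(-d2) = 0.46896293
P = K * exp(-rT) * N(-d2) - S_0' * N(-d1) = 22.3100 * 0.95122942 * 0.46896293 - 25.00244288 * 0.28167356 = 2.9098

Answer: Price = 2.9098


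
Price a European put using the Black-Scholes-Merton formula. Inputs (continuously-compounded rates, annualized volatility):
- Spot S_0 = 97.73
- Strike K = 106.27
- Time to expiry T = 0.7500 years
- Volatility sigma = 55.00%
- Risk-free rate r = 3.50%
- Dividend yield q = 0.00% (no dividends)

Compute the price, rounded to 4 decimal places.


d1 = (ln(S/K) + (r - q + 0.5*sigma^2) * T) / (sigma * sqrt(T)) = 0.11738696
d2 = d1 - sigma * sqrt(T) = -0.35892701
exp(-rT) = 0.97409154; exp(-qT) = 1.00000000
P = K * exp(-rT) * N(-d2) - S_0 * exp(-qT) * N(-d1)
N(-d1) = 0.45327671; N(-d2) = 0.64017515
P = 106.2700 * 0.97409154 * 0.64017515 - 97.7300 * 1.00000000 * 0.45327671 = 21.9701

Answer: Price = 21.9701


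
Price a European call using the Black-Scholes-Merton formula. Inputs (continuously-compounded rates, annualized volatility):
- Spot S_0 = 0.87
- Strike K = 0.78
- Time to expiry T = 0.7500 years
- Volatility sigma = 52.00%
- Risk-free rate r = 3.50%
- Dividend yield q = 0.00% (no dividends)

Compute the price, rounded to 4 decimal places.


d1 = (ln(S/K) + (r - q + 0.5*sigma^2) * T) / (sigma * sqrt(T)) = 0.52594232
d2 = d1 - sigma * sqrt(T) = 0.07560911
exp(-rT) = 0.97409154; exp(-qT) = 1.00000000
C = S_0 * exp(-qT) * N(d1) - K * exp(-rT) * N(d2)
N(d1) = 0.70053586; N(d2) = 0.53013495
C = 0.8700 * 1.00000000 * 0.70053586 - 0.7800 * 0.97409154 * 0.53013495 = 0.2067

Answer: Price = 0.2067


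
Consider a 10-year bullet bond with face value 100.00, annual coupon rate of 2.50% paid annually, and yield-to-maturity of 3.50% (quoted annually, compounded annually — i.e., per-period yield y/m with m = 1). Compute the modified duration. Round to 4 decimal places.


Answer: Modified duration = 8.6138

Derivation:
Coupon per period c = face * coupon_rate / m = 2.500000
Periods per year m = 1; per-period yield y/m = 0.035000
Number of cashflows N = 10
Cashflows (t years, CF_t, discount factor 1/(1+y/m)^(m*t), PV):
  t = 1.0000: CF_t = 2.500000, DF = 0.966184, PV = 2.415459
  t = 2.0000: CF_t = 2.500000, DF = 0.933511, PV = 2.333777
  t = 3.0000: CF_t = 2.500000, DF = 0.901943, PV = 2.254857
  t = 4.0000: CF_t = 2.500000, DF = 0.871442, PV = 2.178606
  t = 5.0000: CF_t = 2.500000, DF = 0.841973, PV = 2.104933
  t = 6.0000: CF_t = 2.500000, DF = 0.813501, PV = 2.033752
  t = 7.0000: CF_t = 2.500000, DF = 0.785991, PV = 1.964977
  t = 8.0000: CF_t = 2.500000, DF = 0.759412, PV = 1.898529
  t = 9.0000: CF_t = 2.500000, DF = 0.733731, PV = 1.834327
  t = 10.0000: CF_t = 102.500000, DF = 0.708919, PV = 72.664178
Price P = sum_t PV_t = 91.683395
First compute Macaulay numerator sum_t t * PV_t:
  t * PV_t at t = 1.0000: 2.415459
  t * PV_t at t = 2.0000: 4.667554
  t * PV_t at t = 3.0000: 6.764570
  t * PV_t at t = 4.0000: 8.714422
  t * PV_t at t = 5.0000: 10.524665
  t * PV_t at t = 6.0000: 12.202510
  t * PV_t at t = 7.0000: 13.754842
  t * PV_t at t = 8.0000: 15.188231
  t * PV_t at t = 9.0000: 16.508947
  t * PV_t at t = 10.0000: 726.641784
Macaulay duration D = 817.382983 / 91.683395 = 8.915278
Modified duration = D / (1 + y/m) = 8.915278 / (1 + 0.035000) = 8.613796


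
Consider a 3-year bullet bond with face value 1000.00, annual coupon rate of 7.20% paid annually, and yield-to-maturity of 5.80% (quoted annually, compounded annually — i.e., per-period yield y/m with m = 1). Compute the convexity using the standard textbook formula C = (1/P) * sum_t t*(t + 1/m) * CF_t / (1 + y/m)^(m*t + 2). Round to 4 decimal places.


Coupon per period c = face * coupon_rate / m = 72.000000
Periods per year m = 1; per-period yield y/m = 0.058000
Number of cashflows N = 3
Cashflows (t years, CF_t, discount factor 1/(1+y/m)^(m*t), PV):
  t = 1.0000: CF_t = 72.000000, DF = 0.945180, PV = 68.052930
  t = 2.0000: CF_t = 72.000000, DF = 0.893364, PV = 64.322240
  t = 3.0000: CF_t = 1072.000000, DF = 0.844390, PV = 905.185904
Price P = sum_t PV_t = 1037.561074
Convexity numerator sum_t t*(t + 1/m) * CF_t / (1+y/m)^(m*t + 2):
  t = 1.0000: term = 121.592136
  t = 2.0000: term = 344.779215
  t = 3.0000: term = 9703.930846
Convexity = (1/P) * sum = 10170.302197 / 1037.561074 = 9.802124

Answer: Convexity = 9.8021


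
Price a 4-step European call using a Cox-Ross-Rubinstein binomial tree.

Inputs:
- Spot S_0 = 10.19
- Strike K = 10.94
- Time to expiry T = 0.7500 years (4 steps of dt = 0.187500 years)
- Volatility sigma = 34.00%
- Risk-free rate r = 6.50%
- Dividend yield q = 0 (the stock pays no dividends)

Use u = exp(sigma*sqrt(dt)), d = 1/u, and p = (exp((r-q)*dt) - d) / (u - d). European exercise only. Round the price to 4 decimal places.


dt = T/N = 0.187500
u = exp(sigma*sqrt(dt)) = 1.158614; d = 1/u = 0.863100
p = (exp((r-q)*dt) - d) / (u - d) = 0.504754
Discount per step: exp(-r*dt) = 0.987886
Stock lattice S(k, i) with i counting down-moves:
  k=0: S(0,0) = 10.1900
  k=1: S(1,0) = 11.8063; S(1,1) = 8.7950
  k=2: S(2,0) = 13.6789; S(2,1) = 10.1900; S(2,2) = 7.5910
  k=3: S(3,0) = 15.8486; S(3,1) = 11.8063; S(3,2) = 8.7950; S(3,3) = 6.5518
  k=4: S(4,0) = 18.3624; S(4,1) = 13.6789; S(4,2) = 10.1900; S(4,3) = 7.5910; S(4,4) = 5.6548
Terminal payoffs V(N, i) = max(S_T - K, 0):
  V(4,0) = 7.422382; V(4,1) = 2.738913; V(4,2) = 0.000000; V(4,3) = 0.000000; V(4,4) = 0.000000
Backward induction: V(k, i) = exp(-r*dt) * [p * V(k+1, i) + (1-p) * V(k+1, i+1)].
  V(3,0) = exp(-r*dt) * [p*7.422382 + (1-p)*2.738913] = 5.041100
  V(3,1) = exp(-r*dt) * [p*2.738913 + (1-p)*0.000000] = 1.365732
  V(3,2) = exp(-r*dt) * [p*0.000000 + (1-p)*0.000000] = 0.000000
  V(3,3) = exp(-r*dt) * [p*0.000000 + (1-p)*0.000000] = 0.000000
  V(2,0) = exp(-r*dt) * [p*5.041100 + (1-p)*1.365732] = 3.181874
  V(2,1) = exp(-r*dt) * [p*1.365732 + (1-p)*0.000000] = 0.681009
  V(2,2) = exp(-r*dt) * [p*0.000000 + (1-p)*0.000000] = 0.000000
  V(1,0) = exp(-r*dt) * [p*3.181874 + (1-p)*0.681009] = 1.919791
  V(1,1) = exp(-r*dt) * [p*0.681009 + (1-p)*0.000000] = 0.339578
  V(0,0) = exp(-r*dt) * [p*1.919791 + (1-p)*0.339578] = 1.123422

Answer: Price = V(0,0) = 1.1234


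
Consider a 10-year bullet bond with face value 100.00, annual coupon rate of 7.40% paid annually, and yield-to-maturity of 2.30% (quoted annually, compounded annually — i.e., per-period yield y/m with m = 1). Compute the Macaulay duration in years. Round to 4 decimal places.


Coupon per period c = face * coupon_rate / m = 7.400000
Periods per year m = 1; per-period yield y/m = 0.023000
Number of cashflows N = 10
Cashflows (t years, CF_t, discount factor 1/(1+y/m)^(m*t), PV):
  t = 1.0000: CF_t = 7.400000, DF = 0.977517, PV = 7.233627
  t = 2.0000: CF_t = 7.400000, DF = 0.955540, PV = 7.070994
  t = 3.0000: CF_t = 7.400000, DF = 0.934056, PV = 6.912017
  t = 4.0000: CF_t = 7.400000, DF = 0.913056, PV = 6.756615
  t = 5.0000: CF_t = 7.400000, DF = 0.892528, PV = 6.604707
  t = 6.0000: CF_t = 7.400000, DF = 0.872461, PV = 6.456214
  t = 7.0000: CF_t = 7.400000, DF = 0.852846, PV = 6.311060
  t = 8.0000: CF_t = 7.400000, DF = 0.833671, PV = 6.169169
  t = 9.0000: CF_t = 7.400000, DF = 0.814928, PV = 6.030468
  t = 10.0000: CF_t = 107.400000, DF = 0.796606, PV = 85.555502
Price P = sum_t PV_t = 145.100372
Macaulay numerator sum_t t * PV_t:
  t * PV_t at t = 1.0000: 7.233627
  t * PV_t at t = 2.0000: 14.141987
  t * PV_t at t = 3.0000: 20.736052
  t * PV_t at t = 4.0000: 27.026461
  t * PV_t at t = 5.0000: 33.023535
  t * PV_t at t = 6.0000: 38.737284
  t * PV_t at t = 7.0000: 44.177417
  t * PV_t at t = 8.0000: 49.353350
  t * PV_t at t = 9.0000: 54.274212
  t * PV_t at t = 10.0000: 855.555021
Macaulay duration D = (sum_t t * PV_t) / P = 1144.258945 / 145.100372 = 7.885982

Answer: Macaulay duration = 7.8860 years


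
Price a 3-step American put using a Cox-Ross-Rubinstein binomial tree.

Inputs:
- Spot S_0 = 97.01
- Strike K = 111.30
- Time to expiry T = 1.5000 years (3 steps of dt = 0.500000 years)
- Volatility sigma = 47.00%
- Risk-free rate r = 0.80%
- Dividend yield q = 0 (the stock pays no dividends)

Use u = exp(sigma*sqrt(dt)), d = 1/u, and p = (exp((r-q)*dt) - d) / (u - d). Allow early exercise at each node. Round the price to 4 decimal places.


dt = T/N = 0.500000
u = exp(sigma*sqrt(dt)) = 1.394227; d = 1/u = 0.717243
p = (exp((r-q)*dt) - d) / (u - d) = 0.423592
Discount per step: exp(-r*dt) = 0.996008
Stock lattice S(k, i) with i counting down-moves:
  k=0: S(0,0) = 97.0100
  k=1: S(1,0) = 135.2540; S(1,1) = 69.5798
  k=2: S(2,0) = 188.5747; S(2,1) = 97.0100; S(2,2) = 49.9056
  k=3: S(3,0) = 262.9160; S(3,1) = 135.2540; S(3,2) = 69.5798; S(3,3) = 35.7945
Terminal payoffs V(N, i) = max(K - S_T, 0):
  V(3,0) = 0.000000; V(3,1) = 0.000000; V(3,2) = 41.720229; V(3,3) = 75.505527
Backward induction: V(k, i) = exp(-r*dt) * [p * V(k+1, i) + (1-p) * V(k+1, i+1)]; then take max(V_cont, immediate exercise) for American.
  V(2,0) = exp(-r*dt) * [p*0.000000 + (1-p)*0.000000] = 0.000000; exercise = 0.000000; V(2,0) = max -> 0.000000
  V(2,1) = exp(-r*dt) * [p*0.000000 + (1-p)*41.720229] = 23.951886; exercise = 14.290000; V(2,1) = max -> 23.951886
  V(2,2) = exp(-r*dt) * [p*41.720229 + (1-p)*75.505527] = 60.950066; exercise = 61.394377; V(2,2) = max -> 61.394377
  V(1,0) = exp(-r*dt) * [p*0.000000 + (1-p)*23.951886] = 13.750951; exercise = 0.000000; V(1,0) = max -> 13.750951
  V(1,1) = exp(-r*dt) * [p*23.951886 + (1-p)*61.394377] = 45.352275; exercise = 41.720229; V(1,1) = max -> 45.352275
  V(0,0) = exp(-r*dt) * [p*13.750951 + (1-p)*45.352275] = 31.838606; exercise = 14.290000; V(0,0) = max -> 31.838606

Answer: Price = V(0,0) = 31.8386


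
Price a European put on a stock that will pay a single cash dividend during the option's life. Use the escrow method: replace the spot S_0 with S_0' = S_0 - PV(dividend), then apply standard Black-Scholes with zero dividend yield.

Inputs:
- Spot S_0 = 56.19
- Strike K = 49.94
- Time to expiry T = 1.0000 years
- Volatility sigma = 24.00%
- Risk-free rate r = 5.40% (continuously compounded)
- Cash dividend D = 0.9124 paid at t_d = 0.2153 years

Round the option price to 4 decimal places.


Answer: Price = 1.9031

Derivation:
PV(D) = D * exp(-r * t_d) = 0.9124 * 0.98844112 = 0.90185368
S_0' = S_0 - PV(D) = 56.1900 - 0.90185368 = 55.28814632
d1 = (ln(S_0'/K) + (r + sigma^2/2)*T) / (sigma*sqrt(T)) = 0.76890104
d2 = d1 - sigma*sqrt(T) = 0.52890104
exp(-rT) = 0.94743211
N(-d1) = 0.22097603; N(-d2) = 0.29843705
P = K * exp(-rT) * N(-d2) - S_0' * N(-d1) = 49.9400 * 0.94743211 * 0.29843705 - 55.28814632 * 0.22097603 = 1.9031


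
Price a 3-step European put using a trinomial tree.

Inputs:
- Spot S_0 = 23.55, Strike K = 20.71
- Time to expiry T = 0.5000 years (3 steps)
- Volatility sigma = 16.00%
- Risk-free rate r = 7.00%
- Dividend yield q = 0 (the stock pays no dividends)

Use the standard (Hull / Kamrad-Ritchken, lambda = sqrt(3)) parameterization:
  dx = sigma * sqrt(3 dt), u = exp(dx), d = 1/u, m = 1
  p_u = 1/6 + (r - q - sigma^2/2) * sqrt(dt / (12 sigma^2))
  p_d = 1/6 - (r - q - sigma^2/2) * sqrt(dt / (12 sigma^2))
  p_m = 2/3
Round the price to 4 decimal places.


Answer: Price = V(0,0) = 0.0651

Derivation:
dt = T/N = 0.166667; dx = sigma*sqrt(3*dt) = 0.113137
u = exp(dx) = 1.119785; d = 1/u = 0.893028
p_u = 0.208798, p_m = 0.666667, p_d = 0.124535
Discount per step: exp(-r*dt) = 0.988401
Stock lattice S(k, j) with j the centered position index:
  k=0: S(0,+0) = 23.5500
  k=1: S(1,-1) = 21.0308; S(1,+0) = 23.5500; S(1,+1) = 26.3709
  k=2: S(2,-2) = 18.7811; S(2,-1) = 21.0308; S(2,+0) = 23.5500; S(2,+1) = 26.3709; S(2,+2) = 29.5298
  k=3: S(3,-3) = 16.7721; S(3,-2) = 18.7811; S(3,-1) = 21.0308; S(3,+0) = 23.5500; S(3,+1) = 26.3709; S(3,+2) = 29.5298; S(3,+3) = 33.0670
Terminal payoffs V(N, j) = max(K - S_T, 0):
  V(3,-3) = 3.937937; V(3,-2) = 1.928889; V(3,-1) = 0.000000; V(3,+0) = 0.000000; V(3,+1) = 0.000000; V(3,+2) = 0.000000; V(3,+3) = 0.000000
Backward induction: V(k, j) = exp(-r*dt) * [p_u * V(k+1, j+1) + p_m * V(k+1, j) + p_d * V(k+1, j-1)]
  V(2,-2) = exp(-r*dt) * [p_u*0.000000 + p_m*1.928889 + p_d*3.937937] = 1.755733
  V(2,-1) = exp(-r*dt) * [p_u*0.000000 + p_m*0.000000 + p_d*1.928889] = 0.237428
  V(2,+0) = exp(-r*dt) * [p_u*0.000000 + p_m*0.000000 + p_d*0.000000] = 0.000000
  V(2,+1) = exp(-r*dt) * [p_u*0.000000 + p_m*0.000000 + p_d*0.000000] = 0.000000
  V(2,+2) = exp(-r*dt) * [p_u*0.000000 + p_m*0.000000 + p_d*0.000000] = 0.000000
  V(1,-1) = exp(-r*dt) * [p_u*0.000000 + p_m*0.237428 + p_d*1.755733] = 0.372563
  V(1,+0) = exp(-r*dt) * [p_u*0.000000 + p_m*0.000000 + p_d*0.237428] = 0.029225
  V(1,+1) = exp(-r*dt) * [p_u*0.000000 + p_m*0.000000 + p_d*0.000000] = 0.000000
  V(0,+0) = exp(-r*dt) * [p_u*0.000000 + p_m*0.029225 + p_d*0.372563] = 0.065116


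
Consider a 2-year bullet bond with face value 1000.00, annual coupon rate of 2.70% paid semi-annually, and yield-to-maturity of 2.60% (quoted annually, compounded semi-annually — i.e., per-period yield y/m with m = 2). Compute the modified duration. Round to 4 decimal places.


Coupon per period c = face * coupon_rate / m = 13.500000
Periods per year m = 2; per-period yield y/m = 0.013000
Number of cashflows N = 4
Cashflows (t years, CF_t, discount factor 1/(1+y/m)^(m*t), PV):
  t = 0.5000: CF_t = 13.500000, DF = 0.987167, PV = 13.326752
  t = 1.0000: CF_t = 13.500000, DF = 0.974498, PV = 13.155728
  t = 1.5000: CF_t = 13.500000, DF = 0.961992, PV = 12.986898
  t = 2.0000: CF_t = 1013.500000, DF = 0.949647, PV = 962.467274
Price P = sum_t PV_t = 1001.936652
First compute Macaulay numerator sum_t t * PV_t:
  t * PV_t at t = 0.5000: 6.663376
  t * PV_t at t = 1.0000: 13.155728
  t * PV_t at t = 1.5000: 19.480347
  t * PV_t at t = 2.0000: 1924.934549
Macaulay duration D = 1964.234000 / 1001.936652 = 1.960437
Modified duration = D / (1 + y/m) = 1.960437 / (1 + 0.013000) = 1.935279

Answer: Modified duration = 1.9353


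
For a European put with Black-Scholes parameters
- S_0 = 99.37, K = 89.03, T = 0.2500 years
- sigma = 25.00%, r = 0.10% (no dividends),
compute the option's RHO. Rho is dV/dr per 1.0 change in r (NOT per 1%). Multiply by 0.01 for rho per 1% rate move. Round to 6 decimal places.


d1 = 0.9435149253; d2 = 0.8185149253
phi(d1) = 0.2556237249; exp(-qT) = 1.0000000000; exp(-rT) = 0.9997500312
N(-d2) = 0.2065316116
Rho = -K*T*exp(-rT)*N(-d2) = -89.0300 * 0.2500 * 0.9997500312 * 0.2065316116 = -4.595728

Answer: Rho = -4.595728


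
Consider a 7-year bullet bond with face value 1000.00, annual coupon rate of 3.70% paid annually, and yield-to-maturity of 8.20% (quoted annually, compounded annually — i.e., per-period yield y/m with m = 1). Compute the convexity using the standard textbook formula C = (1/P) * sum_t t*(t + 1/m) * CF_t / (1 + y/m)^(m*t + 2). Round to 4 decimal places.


Answer: Convexity = 40.4248

Derivation:
Coupon per period c = face * coupon_rate / m = 37.000000
Periods per year m = 1; per-period yield y/m = 0.082000
Number of cashflows N = 7
Cashflows (t years, CF_t, discount factor 1/(1+y/m)^(m*t), PV):
  t = 1.0000: CF_t = 37.000000, DF = 0.924214, PV = 34.195933
  t = 2.0000: CF_t = 37.000000, DF = 0.854172, PV = 31.604375
  t = 3.0000: CF_t = 37.000000, DF = 0.789438, PV = 29.209219
  t = 4.0000: CF_t = 37.000000, DF = 0.729610, PV = 26.995581
  t = 5.0000: CF_t = 37.000000, DF = 0.674316, PV = 24.949705
  t = 6.0000: CF_t = 37.000000, DF = 0.623213, PV = 23.058877
  t = 7.0000: CF_t = 1037.000000, DF = 0.575982, PV = 597.293696
Price P = sum_t PV_t = 767.307387
Convexity numerator sum_t t*(t + 1/m) * CF_t / (1+y/m)^(m*t + 2):
  t = 1.0000: term = 58.418438
  t = 2.0000: term = 161.973487
  t = 3.0000: term = 299.396464
  t = 4.0000: term = 461.177547
  t = 5.0000: term = 639.340407
  t = 6.0000: term = 827.242671
  t = 7.0000: term = 28570.736542
Convexity = (1/P) * sum = 31018.285555 / 767.307387 = 40.424849


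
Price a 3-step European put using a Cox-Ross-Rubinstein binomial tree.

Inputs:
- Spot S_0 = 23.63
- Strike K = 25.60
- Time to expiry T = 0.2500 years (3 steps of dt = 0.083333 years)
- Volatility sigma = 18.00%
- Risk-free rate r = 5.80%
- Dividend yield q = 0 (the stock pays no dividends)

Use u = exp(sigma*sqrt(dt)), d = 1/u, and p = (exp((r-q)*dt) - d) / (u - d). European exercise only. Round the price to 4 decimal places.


dt = T/N = 0.083333
u = exp(sigma*sqrt(dt)) = 1.053335; d = 1/u = 0.949365
p = (exp((r-q)*dt) - d) / (u - d) = 0.533613
Discount per step: exp(-r*dt) = 0.995178
Stock lattice S(k, i) with i counting down-moves:
  k=0: S(0,0) = 23.6300
  k=1: S(1,0) = 24.8903; S(1,1) = 22.4335
  k=2: S(2,0) = 26.2178; S(2,1) = 23.6300; S(2,2) = 21.2976
  k=3: S(3,0) = 27.6162; S(3,1) = 24.8903; S(3,2) = 22.4335; S(3,3) = 20.2192
Terminal payoffs V(N, i) = max(K - S_T, 0):
  V(3,0) = 0.000000; V(3,1) = 0.709689; V(3,2) = 3.166496; V(3,3) = 5.380803
Backward induction: V(k, i) = exp(-r*dt) * [p * V(k+1, i) + (1-p) * V(k+1, i+1)].
  V(2,0) = exp(-r*dt) * [p*0.000000 + (1-p)*0.709689] = 0.329394
  V(2,1) = exp(-r*dt) * [p*0.709689 + (1-p)*3.166496] = 1.846565
  V(2,2) = exp(-r*dt) * [p*3.166496 + (1-p)*5.380803] = 4.178973
  V(1,0) = exp(-r*dt) * [p*0.329394 + (1-p)*1.846565] = 1.031983
  V(1,1) = exp(-r*dt) * [p*1.846565 + (1-p)*4.178973] = 2.920221
  V(0,0) = exp(-r*dt) * [p*1.031983 + (1-p)*2.920221] = 1.903411

Answer: Price = V(0,0) = 1.9034


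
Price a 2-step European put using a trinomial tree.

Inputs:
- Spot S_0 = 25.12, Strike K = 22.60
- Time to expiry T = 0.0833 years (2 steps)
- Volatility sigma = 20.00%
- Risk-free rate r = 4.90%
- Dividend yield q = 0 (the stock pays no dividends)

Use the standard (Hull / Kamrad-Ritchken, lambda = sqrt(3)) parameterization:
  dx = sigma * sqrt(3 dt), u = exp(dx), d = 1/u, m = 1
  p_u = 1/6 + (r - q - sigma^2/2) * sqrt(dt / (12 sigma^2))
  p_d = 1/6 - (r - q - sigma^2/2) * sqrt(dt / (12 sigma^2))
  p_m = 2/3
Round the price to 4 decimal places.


Answer: Price = V(0,0) = 0.0197

Derivation:
dt = T/N = 0.041650; dx = sigma*sqrt(3*dt) = 0.070697
u = exp(dx) = 1.073255; d = 1/u = 0.931745
p_u = 0.175209, p_m = 0.666667, p_d = 0.158124
Discount per step: exp(-r*dt) = 0.997961
Stock lattice S(k, j) with j the centered position index:
  k=0: S(0,+0) = 25.1200
  k=1: S(1,-1) = 23.4054; S(1,+0) = 25.1200; S(1,+1) = 26.9602
  k=2: S(2,-2) = 21.8079; S(2,-1) = 23.4054; S(2,+0) = 25.1200; S(2,+1) = 26.9602; S(2,+2) = 28.9352
Terminal payoffs V(N, j) = max(K - S_T, 0):
  V(2,-2) = 0.792122; V(2,-1) = 0.000000; V(2,+0) = 0.000000; V(2,+1) = 0.000000; V(2,+2) = 0.000000
Backward induction: V(k, j) = exp(-r*dt) * [p_u * V(k+1, j+1) + p_m * V(k+1, j) + p_d * V(k+1, j-1)]
  V(1,-1) = exp(-r*dt) * [p_u*0.000000 + p_m*0.000000 + p_d*0.792122] = 0.124998
  V(1,+0) = exp(-r*dt) * [p_u*0.000000 + p_m*0.000000 + p_d*0.000000] = 0.000000
  V(1,+1) = exp(-r*dt) * [p_u*0.000000 + p_m*0.000000 + p_d*0.000000] = 0.000000
  V(0,+0) = exp(-r*dt) * [p_u*0.000000 + p_m*0.000000 + p_d*0.124998] = 0.019725


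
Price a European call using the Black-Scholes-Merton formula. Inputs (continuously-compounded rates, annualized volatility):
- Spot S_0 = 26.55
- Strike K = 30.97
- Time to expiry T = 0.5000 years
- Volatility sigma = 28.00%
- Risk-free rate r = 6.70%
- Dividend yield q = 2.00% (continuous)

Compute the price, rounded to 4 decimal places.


d1 = (ln(S/K) + (r - q + 0.5*sigma^2) * T) / (sigma * sqrt(T)) = -0.56007527
d2 = d1 - sigma * sqrt(T) = -0.75806517
exp(-rT) = 0.96705491; exp(-qT) = 0.99004983
C = S_0 * exp(-qT) * N(d1) - K * exp(-rT) * N(d2)
N(d1) = 0.28771405; N(d2) = 0.22420598
C = 26.5500 * 0.99004983 * 0.28771405 - 30.9700 * 0.96705491 * 0.22420598 = 0.8479

Answer: Price = 0.8479


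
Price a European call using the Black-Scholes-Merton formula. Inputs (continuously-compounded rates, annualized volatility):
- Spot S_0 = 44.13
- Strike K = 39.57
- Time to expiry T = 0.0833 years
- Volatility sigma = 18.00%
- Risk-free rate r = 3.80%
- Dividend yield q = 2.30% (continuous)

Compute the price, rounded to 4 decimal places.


d1 = (ln(S/K) + (r - q + 0.5*sigma^2) * T) / (sigma * sqrt(T)) = 2.14947251
d2 = d1 - sigma * sqrt(T) = 2.09752138
exp(-rT) = 0.99683960; exp(-qT) = 0.99808593
C = S_0 * exp(-qT) * N(d1) - K * exp(-rT) * N(d2)
N(d1) = 0.98420152; N(d2) = 0.98202628
C = 44.1300 * 0.99808593 * 0.98420152 - 39.5700 * 0.99683960 * 0.98202628 = 4.6137

Answer: Price = 4.6137


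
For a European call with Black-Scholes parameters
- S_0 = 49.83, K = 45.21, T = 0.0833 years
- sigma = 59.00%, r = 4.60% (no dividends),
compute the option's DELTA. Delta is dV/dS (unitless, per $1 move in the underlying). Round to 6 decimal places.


Answer: Delta = 0.751442

Derivation:
d1 = 0.6790355985; d2 = 0.5087513361
phi(d1) = 0.3168004479; exp(-qT) = 1.0000000000; exp(-rT) = 0.9961755320
N(d1) = 0.7514423468
Delta = exp(-qT) * N(d1) = 1.0000000000 * 0.7514423468 = 0.751442


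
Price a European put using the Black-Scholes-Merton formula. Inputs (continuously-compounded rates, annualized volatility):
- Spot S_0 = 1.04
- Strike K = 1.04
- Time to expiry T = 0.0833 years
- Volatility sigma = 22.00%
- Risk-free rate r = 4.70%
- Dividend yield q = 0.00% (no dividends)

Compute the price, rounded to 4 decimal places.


d1 = (ln(S/K) + (r - q + 0.5*sigma^2) * T) / (sigma * sqrt(T)) = 0.09340708
d2 = d1 - sigma * sqrt(T) = 0.02991126
exp(-rT) = 0.99609255; exp(-qT) = 1.00000000
P = K * exp(-rT) * N(-d2) - S_0 * exp(-qT) * N(-d1)
N(-d1) = 0.46279008; N(-d2) = 0.48806891
P = 1.0400 * 0.99609255 * 0.48806891 - 1.0400 * 1.00000000 * 0.46279008 = 0.0243

Answer: Price = 0.0243


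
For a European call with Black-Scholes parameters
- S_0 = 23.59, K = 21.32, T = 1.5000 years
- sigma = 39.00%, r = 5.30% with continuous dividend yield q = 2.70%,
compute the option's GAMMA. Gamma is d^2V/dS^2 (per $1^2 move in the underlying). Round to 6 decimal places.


d1 = 0.5322977663; d2 = 0.0546472664
phi(d1) = 0.3462448867; exp(-qT) = 0.9603091645; exp(-rT) = 0.9235780200
Gamma = exp(-qT) * phi(d1) / (S * sigma * sqrt(T)) = 0.9603091645 * 0.3462448867 / (23.5900 * 0.3900 * 1.2247448714) = 0.029509

Answer: Gamma = 0.029509


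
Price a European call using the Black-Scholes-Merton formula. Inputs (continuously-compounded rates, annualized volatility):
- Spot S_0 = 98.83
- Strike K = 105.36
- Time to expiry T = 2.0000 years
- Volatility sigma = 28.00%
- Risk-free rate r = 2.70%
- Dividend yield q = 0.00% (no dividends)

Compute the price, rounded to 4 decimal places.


Answer: Price = 15.0980

Derivation:
d1 = (ln(S/K) + (r - q + 0.5*sigma^2) * T) / (sigma * sqrt(T)) = 0.17278191
d2 = d1 - sigma * sqrt(T) = -0.22319789
exp(-rT) = 0.94743211; exp(-qT) = 1.00000000
C = S_0 * exp(-qT) * N(d1) - K * exp(-rT) * N(d2)
N(d1) = 0.56858857; N(d2) = 0.41169075
C = 98.8300 * 1.00000000 * 0.56858857 - 105.3600 * 0.94743211 * 0.41169075 = 15.0980


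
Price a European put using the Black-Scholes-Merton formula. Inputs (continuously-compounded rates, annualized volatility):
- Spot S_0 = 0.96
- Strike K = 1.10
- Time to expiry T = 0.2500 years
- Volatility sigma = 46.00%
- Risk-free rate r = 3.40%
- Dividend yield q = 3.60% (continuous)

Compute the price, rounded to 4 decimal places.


Answer: Price = 0.1791

Derivation:
d1 = (ln(S/K) + (r - q + 0.5*sigma^2) * T) / (sigma * sqrt(T)) = -0.47905293
d2 = d1 - sigma * sqrt(T) = -0.70905293
exp(-rT) = 0.99153602; exp(-qT) = 0.99104038
P = K * exp(-rT) * N(-d2) - S_0 * exp(-qT) * N(-d1)
N(-d1) = 0.68404951; N(-d2) = 0.76085418
P = 1.1000 * 0.99153602 * 0.76085418 - 0.9600 * 0.99104038 * 0.68404951 = 0.1791


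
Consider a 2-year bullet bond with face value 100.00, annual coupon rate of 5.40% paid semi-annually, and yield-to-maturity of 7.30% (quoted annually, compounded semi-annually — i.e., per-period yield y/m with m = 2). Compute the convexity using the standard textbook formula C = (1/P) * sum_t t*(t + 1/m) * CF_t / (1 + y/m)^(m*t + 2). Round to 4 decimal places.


Coupon per period c = face * coupon_rate / m = 2.700000
Periods per year m = 2; per-period yield y/m = 0.036500
Number of cashflows N = 4
Cashflows (t years, CF_t, discount factor 1/(1+y/m)^(m*t), PV):
  t = 0.5000: CF_t = 2.700000, DF = 0.964785, PV = 2.604920
  t = 1.0000: CF_t = 2.700000, DF = 0.930811, PV = 2.513189
  t = 1.5000: CF_t = 2.700000, DF = 0.898033, PV = 2.424688
  t = 2.0000: CF_t = 102.700000, DF = 0.866409, PV = 88.980167
Price P = sum_t PV_t = 96.522965
Convexity numerator sum_t t*(t + 1/m) * CF_t / (1+y/m)^(m*t + 2):
  t = 0.5000: term = 1.212344
  t = 1.0000: term = 3.508955
  t = 1.5000: term = 6.770777
  t = 2.0000: term = 414.118478
Convexity = (1/P) * sum = 425.610554 / 96.522965 = 4.409423

Answer: Convexity = 4.4094


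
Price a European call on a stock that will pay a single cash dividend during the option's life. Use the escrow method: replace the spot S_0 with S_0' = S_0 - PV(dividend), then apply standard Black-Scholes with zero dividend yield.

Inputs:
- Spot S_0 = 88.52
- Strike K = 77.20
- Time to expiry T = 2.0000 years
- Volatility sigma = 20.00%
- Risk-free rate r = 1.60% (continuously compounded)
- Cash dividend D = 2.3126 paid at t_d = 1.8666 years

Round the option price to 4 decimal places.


PV(D) = D * exp(-r * t_d) = 2.3126 * 0.97057597 = 2.24455399
S_0' = S_0 - PV(D) = 88.5200 - 2.24455399 = 86.27544601
d1 = (ln(S_0'/K) + (r + sigma^2/2)*T) / (sigma*sqrt(T)) = 0.64751741
d2 = d1 - sigma*sqrt(T) = 0.36467470
exp(-rT) = 0.96850658
N(d1) = 0.74135144; N(d2) = 0.64232288
C = S_0' * N(d1) - K * exp(-rT) * N(d2) = 86.27544601 * 0.74135144 - 77.2000 * 0.96850658 * 0.64232288 = 15.9348

Answer: Price = 15.9348


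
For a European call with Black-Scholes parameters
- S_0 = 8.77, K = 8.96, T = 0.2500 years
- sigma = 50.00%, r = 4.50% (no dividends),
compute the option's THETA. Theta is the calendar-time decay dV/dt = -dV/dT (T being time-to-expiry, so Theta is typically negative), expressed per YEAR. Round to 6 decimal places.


Answer: Theta = -1.916266

Derivation:
d1 = 0.0842663176; d2 = -0.1657336824
phi(d1) = 0.3975283847; exp(-qT) = 1.0000000000; exp(-rT) = 0.9888130446
Theta = -S*exp(-qT)*phi(d1)*sigma/(2*sqrt(T)) - r*K*exp(-rT)*N(d2) + q*S*exp(-qT)*N(d1)
N(d1) = 0.5335776541; N(d2) = 0.4341832689; sqrt(T) = 0.5000000000
Term 1 = -8.7700 * 1.0000000000 * 0.3975283847 * 0.5000 / (2 * 0.5000000000) = -1.7431619669
Term 2 = -0.0450 * 8.9600 * 0.9888130446 * 0.4341832689 = -0.1731042755
Term 3 = 0 (no dividend yield, q = 0)
Theta = -1.7431619669 + (-0.1731042755) + (0.0000000000) = -1.916266
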